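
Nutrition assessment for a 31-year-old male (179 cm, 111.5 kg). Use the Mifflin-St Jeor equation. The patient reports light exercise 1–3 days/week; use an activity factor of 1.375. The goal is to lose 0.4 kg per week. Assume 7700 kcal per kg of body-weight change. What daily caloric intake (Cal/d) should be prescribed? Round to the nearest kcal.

Mifflin-St Jeor (male): BMR = 10(111.5) + 6.25(179) − 5(31) + 5 = 1115 + 1118.75 − 155 + 5 = 2083.75 kcal/day.
TEE = 2083.75 × 1.375 = 2865.1563 kcal/day.
Required daily deficit = 0.4 × 7700 ÷ 7 = 440 kcal/day.
Target intake = 2865.1563 − 440 = 2425.1563 kcal/day.

2425 Cal/d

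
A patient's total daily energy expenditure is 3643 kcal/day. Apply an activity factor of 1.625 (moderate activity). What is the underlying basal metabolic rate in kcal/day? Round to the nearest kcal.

2242 kcal/day

BMR = TEE ÷ activity factor = 3643 ÷ 1.625 = 2241.8462 kcal/day.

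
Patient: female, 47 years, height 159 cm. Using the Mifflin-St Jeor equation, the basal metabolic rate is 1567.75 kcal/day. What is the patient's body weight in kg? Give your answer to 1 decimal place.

97.0 kg

1567.75 = 10·W + 6.25(159) − 5(47) − 161
10·W = 1567.75 − 597.75 = 970, so W = 97 kg.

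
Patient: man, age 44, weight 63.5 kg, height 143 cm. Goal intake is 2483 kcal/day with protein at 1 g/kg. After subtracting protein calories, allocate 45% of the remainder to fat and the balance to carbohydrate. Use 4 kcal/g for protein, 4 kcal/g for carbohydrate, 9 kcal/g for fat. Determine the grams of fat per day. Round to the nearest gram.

111 g/day

Protein = 1 × 63.5 = 63.5 g → 63.5 × 4 = 254 kcal.
Non-protein calories = 2483 − 254 = 2229 kcal.
Fat: 45% × 2229 = 1003.05 kcal; carbohydrate: 1225.95 kcal.
Fat: 1003.05 kcal ÷ 9 kcal/g = 111.45 g.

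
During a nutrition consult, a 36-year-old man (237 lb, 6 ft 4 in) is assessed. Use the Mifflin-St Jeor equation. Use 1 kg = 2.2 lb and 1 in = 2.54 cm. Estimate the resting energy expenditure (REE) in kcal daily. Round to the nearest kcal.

Convert to metric: weight = 237 ÷ 2.2 = 107.7273 kg; height = (6×12 + 4) × 2.54 = 76 × 2.54 = 193.04 cm.
Mifflin-St Jeor (male): BMR = 10(107.7273) + 6.25(193.04) − 5(36) + 5 = 1077.2727 + 1206.5 − 180 + 5 = 2108.7727 kcal/day.

2109 kcal daily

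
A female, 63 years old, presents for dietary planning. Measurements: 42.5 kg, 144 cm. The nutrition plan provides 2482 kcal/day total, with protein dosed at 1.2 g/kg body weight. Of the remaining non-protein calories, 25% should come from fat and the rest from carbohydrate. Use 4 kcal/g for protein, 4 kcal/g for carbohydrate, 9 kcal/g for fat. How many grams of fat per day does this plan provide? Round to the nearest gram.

63 g/day

Protein = 1.2 × 42.5 = 51 g → 51 × 4 = 204 kcal.
Non-protein calories = 2482 − 204 = 2278 kcal.
Fat: 25% × 2278 = 569.5 kcal; carbohydrate: 1708.5 kcal.
Fat: 569.5 kcal ÷ 9 kcal/g = 63.2778 g.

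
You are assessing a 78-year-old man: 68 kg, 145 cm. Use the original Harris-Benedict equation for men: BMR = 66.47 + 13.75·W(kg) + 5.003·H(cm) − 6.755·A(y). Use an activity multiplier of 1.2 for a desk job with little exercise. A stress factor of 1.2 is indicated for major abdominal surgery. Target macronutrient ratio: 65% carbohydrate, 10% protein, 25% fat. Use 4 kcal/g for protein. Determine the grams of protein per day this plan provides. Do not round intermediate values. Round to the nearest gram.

43 g/day

Harris-Benedict: BMR = 66.47 + 13.75(68) + 5.003(145) − 6.755(78) = 1200.015 kcal/day.
TEE = 1200.015 × 1.2 = 1440.018 kcal/day.
With stress factor 1.2: 1440.018 × 1.2 = 1728.0216 kcal/day.
Protein energy = 10% × 1728.0216 = 172.8022 kcal.
Protein = 172.8022 ÷ 4 kcal/g = 43.2005 g.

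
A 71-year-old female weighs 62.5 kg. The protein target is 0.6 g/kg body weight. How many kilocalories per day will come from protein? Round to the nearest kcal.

150 kcal/day

Protein = 0.6 g/kg × 62.5 kg = 37.5 g/day.
Protein energy = 37.5 g × 4 kcal/g = 150 kcal/day.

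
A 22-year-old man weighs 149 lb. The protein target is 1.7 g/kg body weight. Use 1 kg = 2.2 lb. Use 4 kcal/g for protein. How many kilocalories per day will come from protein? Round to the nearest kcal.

Weight in kg = 149 ÷ 2.2 = 67.7273 kg.
Protein = 1.7 g/kg × 67.7273 kg = 115.1364 g/day.
Protein energy = 115.1364 g × 4 kcal/g = 460.5455 kcal/day.

461 kcal/day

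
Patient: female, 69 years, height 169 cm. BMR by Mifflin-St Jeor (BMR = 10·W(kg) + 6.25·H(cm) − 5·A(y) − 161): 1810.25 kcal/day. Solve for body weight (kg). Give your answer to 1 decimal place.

126.0 kg

1810.25 = 10·W + 6.25(169) − 5(69) − 161
10·W = 1810.25 − 550.25 = 1260, so W = 126 kg.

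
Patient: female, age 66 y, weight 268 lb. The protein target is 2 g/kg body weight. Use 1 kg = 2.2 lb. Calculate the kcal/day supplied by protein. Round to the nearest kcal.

975 kcal/day

Weight in kg = 268 ÷ 2.2 = 121.8182 kg.
Protein = 2 g/kg × 121.8182 kg = 243.6364 g/day.
Protein energy = 243.6364 g × 4 kcal/g = 974.5455 kcal/day.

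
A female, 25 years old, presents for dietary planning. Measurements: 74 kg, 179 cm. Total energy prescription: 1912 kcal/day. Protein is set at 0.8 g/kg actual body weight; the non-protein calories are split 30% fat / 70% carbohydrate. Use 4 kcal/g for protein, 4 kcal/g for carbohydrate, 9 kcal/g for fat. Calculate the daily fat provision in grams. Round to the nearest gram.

Protein = 0.8 × 74 = 59.2 g → 59.2 × 4 = 236.8 kcal.
Non-protein calories = 1912 − 236.8 = 1675.2 kcal.
Fat: 30% × 1675.2 = 502.56 kcal; carbohydrate: 1172.64 kcal.
Fat: 502.56 kcal ÷ 9 kcal/g = 55.84 g.

56 g/day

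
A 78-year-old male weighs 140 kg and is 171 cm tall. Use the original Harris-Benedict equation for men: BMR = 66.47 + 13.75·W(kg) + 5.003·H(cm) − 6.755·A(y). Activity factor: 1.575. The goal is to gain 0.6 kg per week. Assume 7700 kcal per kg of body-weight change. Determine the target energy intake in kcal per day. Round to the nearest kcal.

Harris-Benedict: BMR = 66.47 + 13.75(140) + 5.003(171) − 6.755(78) = 2320.093 kcal/day.
TEE = 2320.093 × 1.575 = 3654.1465 kcal/day.
Required daily surplus = 0.6 × 7700 ÷ 7 = 660 kcal/day.
Target intake = 3654.1465 + 660 = 4314.1465 kcal/day.

4314 kcal per day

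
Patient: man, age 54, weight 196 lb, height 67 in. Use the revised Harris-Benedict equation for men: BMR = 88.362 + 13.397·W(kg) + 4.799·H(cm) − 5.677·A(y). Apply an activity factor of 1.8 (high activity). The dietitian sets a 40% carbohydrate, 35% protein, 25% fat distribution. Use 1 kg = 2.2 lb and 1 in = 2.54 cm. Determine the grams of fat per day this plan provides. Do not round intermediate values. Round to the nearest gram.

Convert to metric: weight = 196 ÷ 2.2 = 89.0909 kg; height = 67 × 2.54 = 170.18 cm.
Harris-Benedict: BMR = 88.362 + 13.397(89.0909) + 4.799(170.18) − 5.677(54) = 1792.0487 kcal/day.
TEE = 1792.0487 × 1.8 = 3225.6877 kcal/day.
Fat energy = 25% × 3225.6877 = 806.4219 kcal.
Fat = 806.4219 ÷ 9 kcal/g = 89.6024 g.

90 g/day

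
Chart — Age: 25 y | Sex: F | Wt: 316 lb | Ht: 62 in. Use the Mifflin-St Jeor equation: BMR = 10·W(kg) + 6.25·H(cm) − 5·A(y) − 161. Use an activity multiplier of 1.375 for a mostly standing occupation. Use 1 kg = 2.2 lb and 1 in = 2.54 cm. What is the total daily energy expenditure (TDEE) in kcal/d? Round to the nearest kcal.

2935 kcal/d

Convert to metric: weight = 316 ÷ 2.2 = 143.6364 kg; height = 62 × 2.54 = 157.48 cm.
Mifflin-St Jeor (female): BMR = 10(143.6364) + 6.25(157.48) − 5(25) − 161 = 1436.3636 + 984.25 − 125 − 161 = 2134.6136 kcal/day.
TEE = BMR × activity factor = 2134.6136 × 1.375 = 2935.0938 kcal/day.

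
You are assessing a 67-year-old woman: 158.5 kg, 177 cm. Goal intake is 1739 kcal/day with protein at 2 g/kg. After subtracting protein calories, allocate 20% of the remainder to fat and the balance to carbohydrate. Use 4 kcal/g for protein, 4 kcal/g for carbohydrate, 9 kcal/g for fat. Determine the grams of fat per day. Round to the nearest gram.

10 g/day

Protein = 2 × 158.5 = 317 g → 317 × 4 = 1268 kcal.
Non-protein calories = 1739 − 1268 = 471 kcal.
Fat: 20% × 471 = 94.2 kcal; carbohydrate: 376.8 kcal.
Fat: 94.2 kcal ÷ 9 kcal/g = 10.4667 g.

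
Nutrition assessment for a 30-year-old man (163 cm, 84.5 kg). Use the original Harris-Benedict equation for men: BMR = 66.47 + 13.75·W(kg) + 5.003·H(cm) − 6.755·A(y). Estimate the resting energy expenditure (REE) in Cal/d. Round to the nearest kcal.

Harris-Benedict: BMR = 66.47 + 13.75(84.5) + 5.003(163) − 6.755(30) = 1841.184 kcal/day.

1841 Cal/d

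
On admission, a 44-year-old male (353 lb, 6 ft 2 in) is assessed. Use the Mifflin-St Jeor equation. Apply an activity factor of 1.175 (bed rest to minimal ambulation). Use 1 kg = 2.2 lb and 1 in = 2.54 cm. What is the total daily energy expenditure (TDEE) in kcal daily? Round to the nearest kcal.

Convert to metric: weight = 353 ÷ 2.2 = 160.4545 kg; height = (6×12 + 2) × 2.54 = 74 × 2.54 = 187.96 cm.
Mifflin-St Jeor (male): BMR = 10(160.4545) + 6.25(187.96) − 5(44) + 5 = 1604.5455 + 1174.75 − 220 + 5 = 2564.2955 kcal/day.
TEE = BMR × activity factor = 2564.2955 × 1.175 = 3013.0472 kcal/day.

3013 kcal daily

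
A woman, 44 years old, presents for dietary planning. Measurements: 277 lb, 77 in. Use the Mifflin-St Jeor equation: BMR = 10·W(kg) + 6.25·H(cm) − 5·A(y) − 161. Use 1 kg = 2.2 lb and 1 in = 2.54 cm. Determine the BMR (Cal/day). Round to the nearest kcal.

Convert to metric: weight = 277 ÷ 2.2 = 125.9091 kg; height = 77 × 2.54 = 195.58 cm.
Mifflin-St Jeor (female): BMR = 10(125.9091) + 6.25(195.58) − 5(44) − 161 = 1259.0909 + 1222.375 − 220 − 161 = 2100.4659 kcal/day.

2100 Cal/day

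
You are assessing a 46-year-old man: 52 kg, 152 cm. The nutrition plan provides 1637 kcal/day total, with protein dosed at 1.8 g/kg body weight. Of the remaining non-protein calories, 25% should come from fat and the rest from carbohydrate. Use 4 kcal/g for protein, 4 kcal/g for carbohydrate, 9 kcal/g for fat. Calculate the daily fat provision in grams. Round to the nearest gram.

35 g/day

Protein = 1.8 × 52 = 93.6 g → 93.6 × 4 = 374.4 kcal.
Non-protein calories = 1637 − 374.4 = 1262.6 kcal.
Fat: 25% × 1262.6 = 315.65 kcal; carbohydrate: 946.95 kcal.
Fat: 315.65 kcal ÷ 9 kcal/g = 35.0722 g.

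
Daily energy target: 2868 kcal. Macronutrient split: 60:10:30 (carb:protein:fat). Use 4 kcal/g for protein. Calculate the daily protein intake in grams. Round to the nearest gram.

72 g/day

Protein energy = 10% × 2868 = 286.8 kcal.
At 4 kcal/g: 286.8 ÷ 4 = 71.7 g.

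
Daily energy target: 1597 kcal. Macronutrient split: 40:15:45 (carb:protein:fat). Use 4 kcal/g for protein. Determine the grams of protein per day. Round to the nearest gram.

60 g/day

Protein energy = 15% × 1597 = 239.55 kcal.
At 4 kcal/g: 239.55 ÷ 4 = 59.8875 g.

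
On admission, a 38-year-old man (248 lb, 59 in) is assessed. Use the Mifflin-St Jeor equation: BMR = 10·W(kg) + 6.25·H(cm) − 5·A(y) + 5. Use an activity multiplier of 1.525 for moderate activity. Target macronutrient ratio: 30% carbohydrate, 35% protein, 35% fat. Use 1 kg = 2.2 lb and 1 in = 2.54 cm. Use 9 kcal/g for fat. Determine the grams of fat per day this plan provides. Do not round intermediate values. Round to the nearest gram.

111 g/day

Convert to metric: weight = 248 ÷ 2.2 = 112.7273 kg; height = 59 × 2.54 = 149.86 cm.
Mifflin-St Jeor (male): BMR = 10(112.7273) + 6.25(149.86) − 5(38) + 5 = 1127.2727 + 936.625 − 190 + 5 = 1878.8977 kcal/day.
TEE = 1878.8977 × 1.525 = 2865.319 kcal/day.
Fat energy = 35% × 2865.319 = 1002.8617 kcal.
Fat = 1002.8617 ÷ 9 kcal/g = 111.4291 g.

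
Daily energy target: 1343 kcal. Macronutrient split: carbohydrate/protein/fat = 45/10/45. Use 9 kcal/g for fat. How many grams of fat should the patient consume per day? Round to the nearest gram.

67 g/day

Fat energy = 45% × 1343 = 604.35 kcal.
At 9 kcal/g: 604.35 ÷ 9 = 67.15 g.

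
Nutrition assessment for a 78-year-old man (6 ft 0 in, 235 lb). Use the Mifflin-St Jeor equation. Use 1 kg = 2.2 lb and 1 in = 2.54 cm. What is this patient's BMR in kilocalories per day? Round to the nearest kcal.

Convert to metric: weight = 235 ÷ 2.2 = 106.8182 kg; height = (6×12 + 0) × 2.54 = 72 × 2.54 = 182.88 cm.
Mifflin-St Jeor (male): BMR = 10(106.8182) + 6.25(182.88) − 5(78) + 5 = 1068.1818 + 1143 − 390 + 5 = 1826.1818 kcal/day.

1826 kilocalories per day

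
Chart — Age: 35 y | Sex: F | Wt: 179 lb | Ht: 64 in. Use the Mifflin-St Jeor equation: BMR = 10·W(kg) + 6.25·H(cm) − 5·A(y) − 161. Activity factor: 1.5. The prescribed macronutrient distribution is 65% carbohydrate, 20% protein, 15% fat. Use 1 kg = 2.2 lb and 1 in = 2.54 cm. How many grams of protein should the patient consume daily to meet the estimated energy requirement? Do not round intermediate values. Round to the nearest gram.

112 g/day

Convert to metric: weight = 179 ÷ 2.2 = 81.3636 kg; height = 64 × 2.54 = 162.56 cm.
Mifflin-St Jeor (female): BMR = 10(81.3636) + 6.25(162.56) − 5(35) − 161 = 813.6364 + 1016 − 175 − 161 = 1493.6364 kcal/day.
TEE = 1493.6364 × 1.5 = 2240.4545 kcal/day.
Protein energy = 20% × 2240.4545 = 448.0909 kcal.
Protein = 448.0909 ÷ 4 kcal/g = 112.0227 g.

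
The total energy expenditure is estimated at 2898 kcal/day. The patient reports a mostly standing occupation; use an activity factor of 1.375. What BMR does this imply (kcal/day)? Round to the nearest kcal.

2108 kcal/day

BMR = TEE ÷ activity factor = 2898 ÷ 1.375 = 2107.6364 kcal/day.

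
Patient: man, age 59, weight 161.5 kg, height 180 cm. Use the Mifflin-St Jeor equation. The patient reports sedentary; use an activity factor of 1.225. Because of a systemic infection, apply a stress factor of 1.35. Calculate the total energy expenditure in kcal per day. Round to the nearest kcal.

Mifflin-St Jeor (male): BMR = 10(161.5) + 6.25(180) − 5(59) + 5 = 1615 + 1125 − 295 + 5 = 2450 kcal/day.
TEE = BMR × activity factor = 2450 × 1.225 = 3001.25 kcal/day.
Apply stress factor: 3001.25 × 1.35 = 4051.6875 kcal/day.

4052 kcal per day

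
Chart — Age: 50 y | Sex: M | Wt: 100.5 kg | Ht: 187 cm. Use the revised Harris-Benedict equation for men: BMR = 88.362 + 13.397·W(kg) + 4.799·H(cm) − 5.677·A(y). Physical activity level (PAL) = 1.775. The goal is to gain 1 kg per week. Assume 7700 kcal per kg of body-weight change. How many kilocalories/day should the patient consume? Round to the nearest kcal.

Harris-Benedict: BMR = 88.362 + 13.397(100.5) + 4.799(187) − 5.677(50) = 2048.3235 kcal/day.
TEE = 2048.3235 × 1.775 = 3635.7742 kcal/day.
Required daily surplus = 1 × 7700 ÷ 7 = 1100 kcal/day.
Target intake = 3635.7742 + 1100 = 4735.7742 kcal/day.

4736 kilocalories/day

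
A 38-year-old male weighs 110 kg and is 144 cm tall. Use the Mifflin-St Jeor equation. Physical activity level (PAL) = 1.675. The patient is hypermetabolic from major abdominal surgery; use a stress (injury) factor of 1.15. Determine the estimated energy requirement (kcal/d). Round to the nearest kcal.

3496 kcal/d

Mifflin-St Jeor (male): BMR = 10(110) + 6.25(144) − 5(38) + 5 = 1100 + 900 − 190 + 5 = 1815 kcal/day.
TEE = BMR × activity factor = 1815 × 1.675 = 3040.125 kcal/day.
Apply stress factor: 3040.125 × 1.15 = 3496.1438 kcal/day.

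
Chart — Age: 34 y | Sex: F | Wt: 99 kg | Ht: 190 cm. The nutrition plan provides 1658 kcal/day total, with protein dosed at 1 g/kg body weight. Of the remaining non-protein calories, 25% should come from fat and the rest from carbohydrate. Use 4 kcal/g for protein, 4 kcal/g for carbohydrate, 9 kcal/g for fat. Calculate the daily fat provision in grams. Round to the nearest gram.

35 g/day

Protein = 1 × 99 = 99 g → 99 × 4 = 396 kcal.
Non-protein calories = 1658 − 396 = 1262 kcal.
Fat: 25% × 1262 = 315.5 kcal; carbohydrate: 946.5 kcal.
Fat: 315.5 kcal ÷ 9 kcal/g = 35.0556 g.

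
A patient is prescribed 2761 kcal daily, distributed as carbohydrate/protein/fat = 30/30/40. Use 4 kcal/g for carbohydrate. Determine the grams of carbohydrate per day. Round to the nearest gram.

Carbohydrate energy = 30% × 2761 = 828.3 kcal.
At 4 kcal/g: 828.3 ÷ 4 = 207.075 g.

207 g/day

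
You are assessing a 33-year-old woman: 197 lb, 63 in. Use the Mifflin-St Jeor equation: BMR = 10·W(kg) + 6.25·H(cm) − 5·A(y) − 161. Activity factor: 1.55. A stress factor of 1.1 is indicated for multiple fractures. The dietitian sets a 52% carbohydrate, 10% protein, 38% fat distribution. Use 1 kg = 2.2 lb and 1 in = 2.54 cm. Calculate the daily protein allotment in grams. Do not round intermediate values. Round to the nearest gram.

Convert to metric: weight = 197 ÷ 2.2 = 89.5455 kg; height = 63 × 2.54 = 160.02 cm.
Mifflin-St Jeor (female): BMR = 10(89.5455) + 6.25(160.02) − 5(33) − 161 = 895.4545 + 1000.125 − 165 − 161 = 1569.5795 kcal/day.
TEE = 1569.5795 × 1.55 = 2432.8483 kcal/day.
With stress factor 1.1: 2432.8483 × 1.1 = 2676.1331 kcal/day.
Protein energy = 10% × 2676.1331 = 267.6133 kcal.
Protein = 267.6133 ÷ 4 kcal/g = 66.9033 g.

67 g/day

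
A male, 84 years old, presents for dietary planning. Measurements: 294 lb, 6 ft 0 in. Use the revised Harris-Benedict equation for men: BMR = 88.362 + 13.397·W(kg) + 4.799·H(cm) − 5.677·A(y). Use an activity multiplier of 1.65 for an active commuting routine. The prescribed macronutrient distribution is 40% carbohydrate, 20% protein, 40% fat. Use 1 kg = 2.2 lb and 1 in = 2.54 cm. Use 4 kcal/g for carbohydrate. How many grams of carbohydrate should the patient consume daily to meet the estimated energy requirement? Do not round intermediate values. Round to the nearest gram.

376 g/day

Convert to metric: weight = 294 ÷ 2.2 = 133.6364 kg; height = (6×12 + 0) × 2.54 = 72 × 2.54 = 182.88 cm.
Harris-Benedict: BMR = 88.362 + 13.397(133.6364) + 4.799(182.88) − 5.677(84) = 2279.4615 kcal/day.
TEE = 2279.4615 × 1.65 = 3761.1114 kcal/day.
Carbohydrate energy = 40% × 3761.1114 = 1504.4446 kcal.
Carbohydrate = 1504.4446 ÷ 4 kcal/g = 376.1111 g.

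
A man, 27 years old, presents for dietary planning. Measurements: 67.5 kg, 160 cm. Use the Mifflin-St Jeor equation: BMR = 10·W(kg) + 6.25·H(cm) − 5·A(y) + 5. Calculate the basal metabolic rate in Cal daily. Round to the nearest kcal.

1545 Cal daily

Mifflin-St Jeor (male): BMR = 10(67.5) + 6.25(160) − 5(27) + 5 = 675 + 1000 − 135 + 5 = 1545 kcal/day.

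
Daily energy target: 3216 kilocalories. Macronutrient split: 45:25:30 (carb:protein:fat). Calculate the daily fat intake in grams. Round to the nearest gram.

Fat energy = 30% × 3216 = 964.8 kcal.
At 9 kcal/g: 964.8 ÷ 9 = 107.2 g.

107 g/day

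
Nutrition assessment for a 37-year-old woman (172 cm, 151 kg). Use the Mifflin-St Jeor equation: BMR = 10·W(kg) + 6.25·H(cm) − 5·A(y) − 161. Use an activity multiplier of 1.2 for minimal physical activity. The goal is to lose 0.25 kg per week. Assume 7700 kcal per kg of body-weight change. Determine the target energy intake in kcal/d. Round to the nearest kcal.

2412 kcal/d

Mifflin-St Jeor (female): BMR = 10(151) + 6.25(172) − 5(37) − 161 = 1510 + 1075 − 185 − 161 = 2239 kcal/day.
TEE = 2239 × 1.2 = 2686.8 kcal/day.
Required daily deficit = 0.25 × 7700 ÷ 7 = 275 kcal/day.
Target intake = 2686.8 − 275 = 2411.8 kcal/day.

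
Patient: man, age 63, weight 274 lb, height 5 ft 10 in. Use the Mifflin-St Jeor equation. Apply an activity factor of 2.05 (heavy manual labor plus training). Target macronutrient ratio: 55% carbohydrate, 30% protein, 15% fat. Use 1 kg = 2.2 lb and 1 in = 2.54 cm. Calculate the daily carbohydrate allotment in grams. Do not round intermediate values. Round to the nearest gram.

Convert to metric: weight = 274 ÷ 2.2 = 124.5455 kg; height = (5×12 + 10) × 2.54 = 70 × 2.54 = 177.8 cm.
Mifflin-St Jeor (male): BMR = 10(124.5455) + 6.25(177.8) − 5(63) + 5 = 1245.4545 + 1111.25 − 315 + 5 = 2046.7045 kcal/day.
TEE = 2046.7045 × 2.05 = 4195.7443 kcal/day.
Carbohydrate energy = 55% × 4195.7443 = 2307.6594 kcal.
Carbohydrate = 2307.6594 ÷ 4 kcal/g = 576.9148 g.

577 g/day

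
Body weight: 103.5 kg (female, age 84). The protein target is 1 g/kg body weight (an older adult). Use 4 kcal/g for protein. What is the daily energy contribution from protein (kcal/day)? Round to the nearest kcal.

414 kcal/day

Protein = 1 g/kg × 103.5 kg = 103.5 g/day.
Protein energy = 103.5 g × 4 kcal/g = 414 kcal/day.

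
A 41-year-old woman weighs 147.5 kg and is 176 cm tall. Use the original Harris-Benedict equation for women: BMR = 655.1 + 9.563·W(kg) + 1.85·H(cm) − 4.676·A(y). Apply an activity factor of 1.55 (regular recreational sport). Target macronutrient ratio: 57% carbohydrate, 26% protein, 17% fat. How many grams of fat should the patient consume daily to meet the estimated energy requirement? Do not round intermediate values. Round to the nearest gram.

64 g/day

Harris-Benedict: BMR = 655.1 + 9.563(147.5) + 1.85(176) − 4.676(41) = 2199.5265 kcal/day.
TEE = 2199.5265 × 1.55 = 3409.2661 kcal/day.
Fat energy = 17% × 3409.2661 = 579.5752 kcal.
Fat = 579.5752 ÷ 9 kcal/g = 64.3972 g.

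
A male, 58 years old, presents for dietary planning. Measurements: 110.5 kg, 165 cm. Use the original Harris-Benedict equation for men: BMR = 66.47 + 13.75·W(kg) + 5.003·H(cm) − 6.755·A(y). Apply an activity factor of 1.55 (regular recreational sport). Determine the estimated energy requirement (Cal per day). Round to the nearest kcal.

Harris-Benedict: BMR = 66.47 + 13.75(110.5) + 5.003(165) − 6.755(58) = 2019.55 kcal/day.
TEE = BMR × activity factor = 2019.55 × 1.55 = 3130.3025 kcal/day.

3130 Cal per day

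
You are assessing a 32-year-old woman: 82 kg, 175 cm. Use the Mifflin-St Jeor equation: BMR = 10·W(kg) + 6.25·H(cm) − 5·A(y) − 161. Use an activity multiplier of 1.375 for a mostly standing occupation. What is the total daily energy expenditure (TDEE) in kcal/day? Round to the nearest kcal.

Mifflin-St Jeor (female): BMR = 10(82) + 6.25(175) − 5(32) − 161 = 820 + 1093.75 − 160 − 161 = 1592.75 kcal/day.
TEE = BMR × activity factor = 1592.75 × 1.375 = 2190.0313 kcal/day.

2190 kcal/day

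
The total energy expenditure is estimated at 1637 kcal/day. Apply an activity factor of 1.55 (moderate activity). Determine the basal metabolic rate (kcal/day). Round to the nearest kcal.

1056 kcal/day

BMR = TEE ÷ activity factor = 1637 ÷ 1.55 = 1056.129 kcal/day.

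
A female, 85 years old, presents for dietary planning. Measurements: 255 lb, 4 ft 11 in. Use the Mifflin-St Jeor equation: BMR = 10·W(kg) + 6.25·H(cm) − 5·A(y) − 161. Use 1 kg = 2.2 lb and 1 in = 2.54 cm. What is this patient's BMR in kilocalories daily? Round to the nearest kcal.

1510 kilocalories daily

Convert to metric: weight = 255 ÷ 2.2 = 115.9091 kg; height = (4×12 + 11) × 2.54 = 59 × 2.54 = 149.86 cm.
Mifflin-St Jeor (female): BMR = 10(115.9091) + 6.25(149.86) − 5(85) − 161 = 1159.0909 + 936.625 − 425 − 161 = 1509.7159 kcal/day.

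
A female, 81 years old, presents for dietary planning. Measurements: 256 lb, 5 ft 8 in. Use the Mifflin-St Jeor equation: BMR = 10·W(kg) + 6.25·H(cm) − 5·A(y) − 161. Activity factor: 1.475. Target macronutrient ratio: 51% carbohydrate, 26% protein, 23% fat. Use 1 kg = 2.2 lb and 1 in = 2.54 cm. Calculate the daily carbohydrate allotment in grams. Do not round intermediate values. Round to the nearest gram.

315 g/day

Convert to metric: weight = 256 ÷ 2.2 = 116.3636 kg; height = (5×12 + 8) × 2.54 = 68 × 2.54 = 172.72 cm.
Mifflin-St Jeor (female): BMR = 10(116.3636) + 6.25(172.72) − 5(81) − 161 = 1163.6364 + 1079.5 − 405 − 161 = 1677.1364 kcal/day.
TEE = 1677.1364 × 1.475 = 2473.7761 kcal/day.
Carbohydrate energy = 51% × 2473.7761 = 1261.6258 kcal.
Carbohydrate = 1261.6258 ÷ 4 kcal/g = 315.4065 g.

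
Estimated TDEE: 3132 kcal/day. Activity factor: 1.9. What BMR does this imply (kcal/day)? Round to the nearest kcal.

BMR = TEE ÷ activity factor = 3132 ÷ 1.9 = 1648.4211 kcal/day.

1648 kcal/day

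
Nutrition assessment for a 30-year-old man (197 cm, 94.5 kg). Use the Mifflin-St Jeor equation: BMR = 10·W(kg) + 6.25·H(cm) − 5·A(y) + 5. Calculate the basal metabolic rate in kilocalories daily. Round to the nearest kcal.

2031 kilocalories daily

Mifflin-St Jeor (male): BMR = 10(94.5) + 6.25(197) − 5(30) + 5 = 945 + 1231.25 − 150 + 5 = 2031.25 kcal/day.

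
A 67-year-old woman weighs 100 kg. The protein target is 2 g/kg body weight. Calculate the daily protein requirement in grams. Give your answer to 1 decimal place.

200.0 g/day

Protein = 2 g/kg × 100 kg = 200 g/day.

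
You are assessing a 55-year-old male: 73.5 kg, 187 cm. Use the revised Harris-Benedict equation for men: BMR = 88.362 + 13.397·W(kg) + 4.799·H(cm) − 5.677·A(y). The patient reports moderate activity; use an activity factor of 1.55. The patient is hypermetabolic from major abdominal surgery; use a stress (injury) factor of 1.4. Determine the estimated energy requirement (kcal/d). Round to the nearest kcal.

Harris-Benedict: BMR = 88.362 + 13.397(73.5) + 4.799(187) − 5.677(55) = 1658.2195 kcal/day.
TEE = BMR × activity factor = 1658.2195 × 1.55 = 2570.2402 kcal/day.
Apply stress factor: 2570.2402 × 1.4 = 3598.3363 kcal/day.

3598 kcal/d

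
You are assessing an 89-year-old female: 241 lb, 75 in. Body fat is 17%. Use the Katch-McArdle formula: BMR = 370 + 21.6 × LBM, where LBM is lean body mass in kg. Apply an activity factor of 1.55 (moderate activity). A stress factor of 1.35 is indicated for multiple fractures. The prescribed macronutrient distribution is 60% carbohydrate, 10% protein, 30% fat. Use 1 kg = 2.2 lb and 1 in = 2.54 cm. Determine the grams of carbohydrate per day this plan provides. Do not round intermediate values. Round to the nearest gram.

733 g/day

Convert to metric: weight = 241 ÷ 2.2 = 109.5455 kg; height = 75 × 2.54 = 190.5 cm.
LBM = 109.5455 × (1 − 0.17) = 90.9227 kg. Katch-McArdle: BMR = 370 + 21.6 × 90.9227 = 2333.9309 kcal/day.
TEE = 2333.9309 × 1.55 = 3617.5929 kcal/day.
With stress factor 1.35: 3617.5929 × 1.35 = 4883.7504 kcal/day.
Carbohydrate energy = 60% × 4883.7504 = 2930.2503 kcal.
Carbohydrate = 2930.2503 ÷ 4 kcal/g = 732.5626 g.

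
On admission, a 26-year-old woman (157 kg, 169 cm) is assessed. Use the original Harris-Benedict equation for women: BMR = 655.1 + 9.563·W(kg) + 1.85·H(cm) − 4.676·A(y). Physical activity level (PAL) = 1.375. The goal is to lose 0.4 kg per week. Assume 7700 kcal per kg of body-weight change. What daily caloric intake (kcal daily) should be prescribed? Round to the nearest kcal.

2788 kcal daily

Harris-Benedict: BMR = 655.1 + 9.563(157) + 1.85(169) − 4.676(26) = 2347.565 kcal/day.
TEE = 2347.565 × 1.375 = 3227.9019 kcal/day.
Required daily deficit = 0.4 × 7700 ÷ 7 = 440 kcal/day.
Target intake = 3227.9019 − 440 = 2787.9019 kcal/day.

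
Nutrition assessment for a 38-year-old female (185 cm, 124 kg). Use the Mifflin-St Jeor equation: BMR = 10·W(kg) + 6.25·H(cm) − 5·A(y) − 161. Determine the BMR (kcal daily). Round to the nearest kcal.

Mifflin-St Jeor (female): BMR = 10(124) + 6.25(185) − 5(38) − 161 = 1240 + 1156.25 − 190 − 161 = 2045.25 kcal/day.

2045 kcal daily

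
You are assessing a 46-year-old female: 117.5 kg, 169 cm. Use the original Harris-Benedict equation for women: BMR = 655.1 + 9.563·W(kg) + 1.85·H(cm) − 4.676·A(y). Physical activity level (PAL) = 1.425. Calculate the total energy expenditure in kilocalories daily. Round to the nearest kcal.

2674 kilocalories daily

Harris-Benedict: BMR = 655.1 + 9.563(117.5) + 1.85(169) − 4.676(46) = 1876.3065 kcal/day.
TEE = BMR × activity factor = 1876.3065 × 1.425 = 2673.7368 kcal/day.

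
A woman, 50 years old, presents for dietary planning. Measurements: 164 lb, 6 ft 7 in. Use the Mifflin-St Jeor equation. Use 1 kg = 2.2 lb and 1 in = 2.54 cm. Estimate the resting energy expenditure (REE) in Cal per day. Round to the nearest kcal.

Convert to metric: weight = 164 ÷ 2.2 = 74.5455 kg; height = (6×12 + 7) × 2.54 = 79 × 2.54 = 200.66 cm.
Mifflin-St Jeor (female): BMR = 10(74.5455) + 6.25(200.66) − 5(50) − 161 = 745.4545 + 1254.125 − 250 − 161 = 1588.5795 kcal/day.

1589 Cal per day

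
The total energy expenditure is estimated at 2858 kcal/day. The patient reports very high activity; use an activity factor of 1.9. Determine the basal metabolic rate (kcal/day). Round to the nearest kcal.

1504 kcal/day

BMR = TEE ÷ activity factor = 2858 ÷ 1.9 = 1504.2105 kcal/day.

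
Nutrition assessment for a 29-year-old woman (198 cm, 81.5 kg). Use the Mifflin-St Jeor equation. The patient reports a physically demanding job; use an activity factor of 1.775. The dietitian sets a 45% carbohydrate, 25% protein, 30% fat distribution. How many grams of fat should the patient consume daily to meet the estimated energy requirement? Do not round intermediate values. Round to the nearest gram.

Mifflin-St Jeor (female): BMR = 10(81.5) + 6.25(198) − 5(29) − 161 = 815 + 1237.5 − 145 − 161 = 1746.5 kcal/day.
TEE = 1746.5 × 1.775 = 3100.0375 kcal/day.
Fat energy = 30% × 3100.0375 = 930.0113 kcal.
Fat = 930.0113 ÷ 9 kcal/g = 103.3346 g.

103 g/day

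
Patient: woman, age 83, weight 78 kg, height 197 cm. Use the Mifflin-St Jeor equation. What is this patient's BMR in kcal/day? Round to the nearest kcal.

1435 kcal/day

Mifflin-St Jeor (female): BMR = 10(78) + 6.25(197) − 5(83) − 161 = 780 + 1231.25 − 415 − 161 = 1435.25 kcal/day.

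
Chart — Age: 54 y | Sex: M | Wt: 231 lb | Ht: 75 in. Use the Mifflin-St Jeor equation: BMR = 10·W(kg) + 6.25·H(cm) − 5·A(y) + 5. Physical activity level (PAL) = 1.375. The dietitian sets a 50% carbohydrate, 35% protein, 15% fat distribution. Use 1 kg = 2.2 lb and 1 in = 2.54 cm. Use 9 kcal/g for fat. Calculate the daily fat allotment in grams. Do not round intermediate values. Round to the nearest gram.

45 g/day

Convert to metric: weight = 231 ÷ 2.2 = 105 kg; height = 75 × 2.54 = 190.5 cm.
Mifflin-St Jeor (male): BMR = 10(105) + 6.25(190.5) − 5(54) + 5 = 1050 + 1190.625 − 270 + 5 = 1975.625 kcal/day.
TEE = 1975.625 × 1.375 = 2716.4844 kcal/day.
Fat energy = 15% × 2716.4844 = 407.4727 kcal.
Fat = 407.4727 ÷ 9 kcal/g = 45.2747 g.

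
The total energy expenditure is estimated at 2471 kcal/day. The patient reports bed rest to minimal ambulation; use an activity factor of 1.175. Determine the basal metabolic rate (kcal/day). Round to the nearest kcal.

BMR = TEE ÷ activity factor = 2471 ÷ 1.175 = 2102.9787 kcal/day.

2103 kcal/day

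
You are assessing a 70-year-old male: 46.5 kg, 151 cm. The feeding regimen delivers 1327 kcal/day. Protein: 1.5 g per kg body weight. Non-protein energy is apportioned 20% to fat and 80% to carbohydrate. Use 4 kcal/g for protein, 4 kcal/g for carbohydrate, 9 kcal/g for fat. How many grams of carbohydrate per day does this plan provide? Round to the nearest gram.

210 g/day

Protein = 1.5 × 46.5 = 69.75 g → 69.75 × 4 = 279 kcal.
Non-protein calories = 1327 − 279 = 1048 kcal.
Fat: 20% × 1048 = 209.6 kcal; carbohydrate: 838.4 kcal.
Carbohydrate: 838.4 kcal ÷ 4 kcal/g = 209.6 g.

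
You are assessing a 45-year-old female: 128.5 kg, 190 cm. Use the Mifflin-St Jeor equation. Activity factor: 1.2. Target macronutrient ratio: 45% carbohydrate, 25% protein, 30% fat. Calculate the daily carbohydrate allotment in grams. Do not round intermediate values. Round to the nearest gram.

Mifflin-St Jeor (female): BMR = 10(128.5) + 6.25(190) − 5(45) − 161 = 1285 + 1187.5 − 225 − 161 = 2086.5 kcal/day.
TEE = 2086.5 × 1.2 = 2503.8 kcal/day.
Carbohydrate energy = 45% × 2503.8 = 1126.71 kcal.
Carbohydrate = 1126.71 ÷ 4 kcal/g = 281.6775 g.

282 g/day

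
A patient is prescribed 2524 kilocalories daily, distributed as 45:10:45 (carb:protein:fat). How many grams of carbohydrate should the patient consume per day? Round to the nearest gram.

Carbohydrate energy = 45% × 2524 = 1135.8 kcal.
At 4 kcal/g: 1135.8 ÷ 4 = 283.95 g.

284 g/day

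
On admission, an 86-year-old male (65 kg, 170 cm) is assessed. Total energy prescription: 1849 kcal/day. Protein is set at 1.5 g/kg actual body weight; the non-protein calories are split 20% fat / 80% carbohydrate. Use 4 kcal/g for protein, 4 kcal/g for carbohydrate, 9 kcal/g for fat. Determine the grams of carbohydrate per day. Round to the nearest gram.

292 g/day

Protein = 1.5 × 65 = 97.5 g → 97.5 × 4 = 390 kcal.
Non-protein calories = 1849 − 390 = 1459 kcal.
Fat: 20% × 1459 = 291.8 kcal; carbohydrate: 1167.2 kcal.
Carbohydrate: 1167.2 kcal ÷ 4 kcal/g = 291.8 g.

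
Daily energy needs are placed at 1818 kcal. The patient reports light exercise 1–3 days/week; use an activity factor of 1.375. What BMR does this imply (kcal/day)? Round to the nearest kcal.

1322 kcal/day

BMR = TEE ÷ activity factor = 1818 ÷ 1.375 = 1322.1818 kcal/day.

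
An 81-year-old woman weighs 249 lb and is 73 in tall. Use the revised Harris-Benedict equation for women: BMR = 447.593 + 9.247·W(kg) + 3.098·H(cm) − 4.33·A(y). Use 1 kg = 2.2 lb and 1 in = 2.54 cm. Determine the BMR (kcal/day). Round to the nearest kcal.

Convert to metric: weight = 249 ÷ 2.2 = 113.1818 kg; height = 73 × 2.54 = 185.42 cm.
Harris-Benedict: BMR = 447.593 + 9.247(113.1818) + 3.098(185.42) − 4.33(81) = 1717.8864 kcal/day.

1718 kcal/day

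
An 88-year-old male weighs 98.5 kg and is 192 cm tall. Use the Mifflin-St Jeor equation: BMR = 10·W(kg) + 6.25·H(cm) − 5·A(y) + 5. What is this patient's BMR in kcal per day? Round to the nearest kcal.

Mifflin-St Jeor (male): BMR = 10(98.5) + 6.25(192) − 5(88) + 5 = 985 + 1200 − 440 + 5 = 1750 kcal/day.

1750 kcal per day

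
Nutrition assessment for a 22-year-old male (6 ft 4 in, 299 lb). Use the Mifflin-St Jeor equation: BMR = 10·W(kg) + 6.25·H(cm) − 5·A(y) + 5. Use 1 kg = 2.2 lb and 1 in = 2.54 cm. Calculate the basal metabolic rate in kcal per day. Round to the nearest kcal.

2461 kcal per day

Convert to metric: weight = 299 ÷ 2.2 = 135.9091 kg; height = (6×12 + 4) × 2.54 = 76 × 2.54 = 193.04 cm.
Mifflin-St Jeor (male): BMR = 10(135.9091) + 6.25(193.04) − 5(22) + 5 = 1359.0909 + 1206.5 − 110 + 5 = 2460.5909 kcal/day.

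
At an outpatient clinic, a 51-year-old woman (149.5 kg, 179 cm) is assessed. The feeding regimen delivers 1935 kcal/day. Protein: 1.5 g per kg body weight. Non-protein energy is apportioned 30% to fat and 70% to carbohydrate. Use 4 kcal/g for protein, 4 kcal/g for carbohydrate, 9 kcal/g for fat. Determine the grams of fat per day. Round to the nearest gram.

Protein = 1.5 × 149.5 = 224.25 g → 224.25 × 4 = 897 kcal.
Non-protein calories = 1935 − 897 = 1038 kcal.
Fat: 30% × 1038 = 311.4 kcal; carbohydrate: 726.6 kcal.
Fat: 311.4 kcal ÷ 9 kcal/g = 34.6 g.

35 g/day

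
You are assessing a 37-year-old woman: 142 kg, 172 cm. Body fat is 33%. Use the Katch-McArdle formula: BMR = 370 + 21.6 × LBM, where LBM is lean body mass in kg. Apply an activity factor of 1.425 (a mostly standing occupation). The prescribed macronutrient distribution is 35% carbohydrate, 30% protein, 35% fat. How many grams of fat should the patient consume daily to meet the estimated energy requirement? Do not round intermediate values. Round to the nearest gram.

134 g/day

LBM = 142 × (1 − 0.33) = 95.14 kg. Katch-McArdle: BMR = 370 + 21.6 × 95.14 = 2425.024 kcal/day.
TEE = 2425.024 × 1.425 = 3455.6592 kcal/day.
Fat energy = 35% × 3455.6592 = 1209.4807 kcal.
Fat = 1209.4807 ÷ 9 kcal/g = 134.3867 g.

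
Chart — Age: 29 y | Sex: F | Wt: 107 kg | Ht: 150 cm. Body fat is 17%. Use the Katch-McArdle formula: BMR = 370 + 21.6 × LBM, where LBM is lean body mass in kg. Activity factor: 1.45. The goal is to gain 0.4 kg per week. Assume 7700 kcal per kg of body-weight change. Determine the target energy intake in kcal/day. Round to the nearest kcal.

3758 kcal/day

LBM = 107 × (1 − 0.17) = 88.81 kg. Katch-McArdle: BMR = 370 + 21.6 × 88.81 = 2288.296 kcal/day.
TEE = 2288.296 × 1.45 = 3318.0292 kcal/day.
Required daily surplus = 0.4 × 7700 ÷ 7 = 440 kcal/day.
Target intake = 3318.0292 + 440 = 3758.0292 kcal/day.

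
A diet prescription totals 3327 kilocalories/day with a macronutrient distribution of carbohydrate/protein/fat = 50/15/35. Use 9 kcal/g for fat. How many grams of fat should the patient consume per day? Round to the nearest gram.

Fat energy = 35% × 3327 = 1164.45 kcal.
At 9 kcal/g: 1164.45 ÷ 9 = 129.3833 g.

129 g/day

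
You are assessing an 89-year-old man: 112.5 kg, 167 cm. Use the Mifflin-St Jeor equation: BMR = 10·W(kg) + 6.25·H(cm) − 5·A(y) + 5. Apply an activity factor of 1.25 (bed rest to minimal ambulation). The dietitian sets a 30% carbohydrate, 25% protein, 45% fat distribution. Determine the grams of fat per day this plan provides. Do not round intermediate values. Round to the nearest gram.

108 g/day

Mifflin-St Jeor (male): BMR = 10(112.5) + 6.25(167) − 5(89) + 5 = 1125 + 1043.75 − 445 + 5 = 1728.75 kcal/day.
TEE = 1728.75 × 1.25 = 2160.9375 kcal/day.
Fat energy = 45% × 2160.9375 = 972.4219 kcal.
Fat = 972.4219 ÷ 9 kcal/g = 108.0469 g.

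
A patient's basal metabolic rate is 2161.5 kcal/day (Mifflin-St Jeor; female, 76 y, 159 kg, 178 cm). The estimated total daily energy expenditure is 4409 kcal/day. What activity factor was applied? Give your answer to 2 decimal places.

2.04

Activity factor = TEE ÷ BMR = 4409 ÷ 2161.5 = 2.04.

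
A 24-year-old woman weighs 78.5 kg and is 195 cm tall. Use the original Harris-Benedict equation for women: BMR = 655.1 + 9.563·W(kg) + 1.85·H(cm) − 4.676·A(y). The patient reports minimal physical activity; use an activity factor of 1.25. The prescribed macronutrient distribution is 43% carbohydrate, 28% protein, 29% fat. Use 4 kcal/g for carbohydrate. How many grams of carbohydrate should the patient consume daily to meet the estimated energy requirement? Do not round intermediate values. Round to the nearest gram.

Harris-Benedict: BMR = 655.1 + 9.563(78.5) + 1.85(195) − 4.676(24) = 1654.3215 kcal/day.
TEE = 1654.3215 × 1.25 = 2067.9019 kcal/day.
Carbohydrate energy = 43% × 2067.9019 = 889.1978 kcal.
Carbohydrate = 889.1978 ÷ 4 kcal/g = 222.2995 g.

222 g/day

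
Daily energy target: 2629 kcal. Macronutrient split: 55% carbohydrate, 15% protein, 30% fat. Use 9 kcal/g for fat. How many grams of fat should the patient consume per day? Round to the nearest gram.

88 g/day

Fat energy = 30% × 2629 = 788.7 kcal.
At 9 kcal/g: 788.7 ÷ 9 = 87.6333 g.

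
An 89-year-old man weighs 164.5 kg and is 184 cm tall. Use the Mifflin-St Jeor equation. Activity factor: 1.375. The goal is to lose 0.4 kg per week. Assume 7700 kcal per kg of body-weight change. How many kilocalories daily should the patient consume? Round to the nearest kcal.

Mifflin-St Jeor (male): BMR = 10(164.5) + 6.25(184) − 5(89) + 5 = 1645 + 1150 − 445 + 5 = 2355 kcal/day.
TEE = 2355 × 1.375 = 3238.125 kcal/day.
Required daily deficit = 0.4 × 7700 ÷ 7 = 440 kcal/day.
Target intake = 3238.125 − 440 = 2798.125 kcal/day.

2798 kilocalories daily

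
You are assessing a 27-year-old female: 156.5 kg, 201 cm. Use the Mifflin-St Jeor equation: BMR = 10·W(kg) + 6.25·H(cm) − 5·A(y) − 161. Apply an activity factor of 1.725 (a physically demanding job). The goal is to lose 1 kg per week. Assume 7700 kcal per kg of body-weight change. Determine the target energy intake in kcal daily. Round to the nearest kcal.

3256 kcal daily

Mifflin-St Jeor (female): BMR = 10(156.5) + 6.25(201) − 5(27) − 161 = 1565 + 1256.25 − 135 − 161 = 2525.25 kcal/day.
TEE = 2525.25 × 1.725 = 4356.0563 kcal/day.
Required daily deficit = 1 × 7700 ÷ 7 = 1100 kcal/day.
Target intake = 4356.0563 − 1100 = 3256.0563 kcal/day.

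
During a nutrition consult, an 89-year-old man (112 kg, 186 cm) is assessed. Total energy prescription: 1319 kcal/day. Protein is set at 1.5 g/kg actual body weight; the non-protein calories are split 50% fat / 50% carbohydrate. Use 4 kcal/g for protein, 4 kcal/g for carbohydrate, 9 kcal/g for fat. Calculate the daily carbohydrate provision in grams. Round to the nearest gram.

Protein = 1.5 × 112 = 168 g → 168 × 4 = 672 kcal.
Non-protein calories = 1319 − 672 = 647 kcal.
Fat: 50% × 647 = 323.5 kcal; carbohydrate: 323.5 kcal.
Carbohydrate: 323.5 kcal ÷ 4 kcal/g = 80.875 g.

81 g/day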